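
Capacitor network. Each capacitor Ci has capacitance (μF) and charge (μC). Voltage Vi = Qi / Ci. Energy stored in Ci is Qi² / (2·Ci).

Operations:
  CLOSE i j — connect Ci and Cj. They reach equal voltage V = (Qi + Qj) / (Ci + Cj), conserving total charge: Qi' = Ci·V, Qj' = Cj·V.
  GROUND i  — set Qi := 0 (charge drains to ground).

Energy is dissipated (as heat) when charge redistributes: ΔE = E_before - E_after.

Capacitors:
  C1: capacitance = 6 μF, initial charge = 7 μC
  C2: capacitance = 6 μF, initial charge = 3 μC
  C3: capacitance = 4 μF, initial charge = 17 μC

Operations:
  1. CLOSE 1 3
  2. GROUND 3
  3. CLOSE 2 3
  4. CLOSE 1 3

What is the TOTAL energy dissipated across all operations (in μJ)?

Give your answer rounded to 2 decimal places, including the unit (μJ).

Initial: C1(6μF, Q=7μC, V=1.17V), C2(6μF, Q=3μC, V=0.50V), C3(4μF, Q=17μC, V=4.25V)
Op 1: CLOSE 1-3: Q_total=24.00, C_total=10.00, V=2.40; Q1=14.40, Q3=9.60; dissipated=11.408
Op 2: GROUND 3: Q3=0; energy lost=11.520
Op 3: CLOSE 2-3: Q_total=3.00, C_total=10.00, V=0.30; Q2=1.80, Q3=1.20; dissipated=0.300
Op 4: CLOSE 1-3: Q_total=15.60, C_total=10.00, V=1.56; Q1=9.36, Q3=6.24; dissipated=5.292
Total dissipated: 28.520 μJ

Answer: 28.52 μJ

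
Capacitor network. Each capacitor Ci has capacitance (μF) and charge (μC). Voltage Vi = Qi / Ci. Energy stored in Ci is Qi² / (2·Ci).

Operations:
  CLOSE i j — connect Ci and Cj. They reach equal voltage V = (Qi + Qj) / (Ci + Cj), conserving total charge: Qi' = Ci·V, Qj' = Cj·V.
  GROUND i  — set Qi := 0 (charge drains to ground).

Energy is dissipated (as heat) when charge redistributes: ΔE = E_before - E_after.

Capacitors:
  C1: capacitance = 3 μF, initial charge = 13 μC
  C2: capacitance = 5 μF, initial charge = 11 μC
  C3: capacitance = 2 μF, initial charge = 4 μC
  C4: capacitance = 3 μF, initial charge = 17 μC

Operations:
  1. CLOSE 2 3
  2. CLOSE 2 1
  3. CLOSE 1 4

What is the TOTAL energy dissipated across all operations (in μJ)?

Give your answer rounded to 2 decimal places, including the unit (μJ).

Initial: C1(3μF, Q=13μC, V=4.33V), C2(5μF, Q=11μC, V=2.20V), C3(2μF, Q=4μC, V=2.00V), C4(3μF, Q=17μC, V=5.67V)
Op 1: CLOSE 2-3: Q_total=15.00, C_total=7.00, V=2.14; Q2=10.71, Q3=4.29; dissipated=0.029
Op 2: CLOSE 2-1: Q_total=23.71, C_total=8.00, V=2.96; Q2=14.82, Q1=8.89; dissipated=4.498
Op 3: CLOSE 1-4: Q_total=25.89, C_total=6.00, V=4.32; Q1=12.95, Q4=12.95; dissipated=5.477
Total dissipated: 10.004 μJ

Answer: 10.00 μJ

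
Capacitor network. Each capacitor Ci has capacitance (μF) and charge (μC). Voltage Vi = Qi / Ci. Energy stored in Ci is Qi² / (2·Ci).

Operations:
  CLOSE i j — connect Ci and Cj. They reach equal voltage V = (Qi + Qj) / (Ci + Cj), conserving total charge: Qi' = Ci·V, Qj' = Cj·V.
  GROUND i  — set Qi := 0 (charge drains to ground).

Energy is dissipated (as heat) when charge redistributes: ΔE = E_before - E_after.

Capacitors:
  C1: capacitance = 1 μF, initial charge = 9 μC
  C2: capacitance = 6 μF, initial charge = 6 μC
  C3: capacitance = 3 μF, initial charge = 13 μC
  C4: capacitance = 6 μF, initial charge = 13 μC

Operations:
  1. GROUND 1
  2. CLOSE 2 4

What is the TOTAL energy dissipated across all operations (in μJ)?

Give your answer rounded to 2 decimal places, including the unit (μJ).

Answer: 42.54 μJ

Derivation:
Initial: C1(1μF, Q=9μC, V=9.00V), C2(6μF, Q=6μC, V=1.00V), C3(3μF, Q=13μC, V=4.33V), C4(6μF, Q=13μC, V=2.17V)
Op 1: GROUND 1: Q1=0; energy lost=40.500
Op 2: CLOSE 2-4: Q_total=19.00, C_total=12.00, V=1.58; Q2=9.50, Q4=9.50; dissipated=2.042
Total dissipated: 42.542 μJ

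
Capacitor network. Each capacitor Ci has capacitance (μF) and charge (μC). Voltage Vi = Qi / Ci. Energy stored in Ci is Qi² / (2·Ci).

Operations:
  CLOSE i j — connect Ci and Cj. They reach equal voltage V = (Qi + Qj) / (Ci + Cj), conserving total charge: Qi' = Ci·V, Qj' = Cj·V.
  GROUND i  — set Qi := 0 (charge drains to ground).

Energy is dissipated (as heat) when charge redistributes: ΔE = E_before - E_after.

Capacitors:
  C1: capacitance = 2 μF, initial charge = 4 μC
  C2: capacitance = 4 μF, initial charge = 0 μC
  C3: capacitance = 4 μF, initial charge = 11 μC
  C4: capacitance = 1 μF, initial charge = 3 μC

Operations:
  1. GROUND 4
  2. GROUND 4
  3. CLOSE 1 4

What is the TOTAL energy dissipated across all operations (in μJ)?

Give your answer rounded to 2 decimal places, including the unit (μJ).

Answer: 5.83 μJ

Derivation:
Initial: C1(2μF, Q=4μC, V=2.00V), C2(4μF, Q=0μC, V=0.00V), C3(4μF, Q=11μC, V=2.75V), C4(1μF, Q=3μC, V=3.00V)
Op 1: GROUND 4: Q4=0; energy lost=4.500
Op 2: GROUND 4: Q4=0; energy lost=0.000
Op 3: CLOSE 1-4: Q_total=4.00, C_total=3.00, V=1.33; Q1=2.67, Q4=1.33; dissipated=1.333
Total dissipated: 5.833 μJ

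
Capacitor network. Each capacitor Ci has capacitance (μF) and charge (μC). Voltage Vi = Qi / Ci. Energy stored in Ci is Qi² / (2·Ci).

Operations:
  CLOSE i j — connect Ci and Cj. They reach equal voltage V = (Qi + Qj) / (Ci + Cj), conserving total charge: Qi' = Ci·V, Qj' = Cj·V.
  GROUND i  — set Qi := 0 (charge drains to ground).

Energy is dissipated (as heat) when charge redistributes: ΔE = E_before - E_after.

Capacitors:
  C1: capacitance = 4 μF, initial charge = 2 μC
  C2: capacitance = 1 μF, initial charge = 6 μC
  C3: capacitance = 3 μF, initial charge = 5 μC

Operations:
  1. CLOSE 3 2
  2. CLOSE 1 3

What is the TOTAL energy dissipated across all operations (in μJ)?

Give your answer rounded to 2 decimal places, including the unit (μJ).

Initial: C1(4μF, Q=2μC, V=0.50V), C2(1μF, Q=6μC, V=6.00V), C3(3μF, Q=5μC, V=1.67V)
Op 1: CLOSE 3-2: Q_total=11.00, C_total=4.00, V=2.75; Q3=8.25, Q2=2.75; dissipated=7.042
Op 2: CLOSE 1-3: Q_total=10.25, C_total=7.00, V=1.46; Q1=5.86, Q3=4.39; dissipated=4.339
Total dissipated: 11.381 μJ

Answer: 11.38 μJ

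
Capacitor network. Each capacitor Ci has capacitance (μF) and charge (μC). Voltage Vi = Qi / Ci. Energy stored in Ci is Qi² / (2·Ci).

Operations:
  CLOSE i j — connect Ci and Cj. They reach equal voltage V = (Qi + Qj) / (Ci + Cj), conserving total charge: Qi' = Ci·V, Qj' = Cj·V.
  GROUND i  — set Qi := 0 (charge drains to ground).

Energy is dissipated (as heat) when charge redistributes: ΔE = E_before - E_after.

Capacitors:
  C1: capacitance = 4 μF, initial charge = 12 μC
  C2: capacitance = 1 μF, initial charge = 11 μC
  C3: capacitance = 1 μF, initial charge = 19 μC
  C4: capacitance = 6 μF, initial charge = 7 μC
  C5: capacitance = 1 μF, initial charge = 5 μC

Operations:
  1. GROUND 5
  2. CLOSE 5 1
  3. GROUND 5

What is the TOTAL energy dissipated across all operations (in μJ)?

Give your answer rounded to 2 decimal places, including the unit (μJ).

Answer: 18.98 μJ

Derivation:
Initial: C1(4μF, Q=12μC, V=3.00V), C2(1μF, Q=11μC, V=11.00V), C3(1μF, Q=19μC, V=19.00V), C4(6μF, Q=7μC, V=1.17V), C5(1μF, Q=5μC, V=5.00V)
Op 1: GROUND 5: Q5=0; energy lost=12.500
Op 2: CLOSE 5-1: Q_total=12.00, C_total=5.00, V=2.40; Q5=2.40, Q1=9.60; dissipated=3.600
Op 3: GROUND 5: Q5=0; energy lost=2.880
Total dissipated: 18.980 μJ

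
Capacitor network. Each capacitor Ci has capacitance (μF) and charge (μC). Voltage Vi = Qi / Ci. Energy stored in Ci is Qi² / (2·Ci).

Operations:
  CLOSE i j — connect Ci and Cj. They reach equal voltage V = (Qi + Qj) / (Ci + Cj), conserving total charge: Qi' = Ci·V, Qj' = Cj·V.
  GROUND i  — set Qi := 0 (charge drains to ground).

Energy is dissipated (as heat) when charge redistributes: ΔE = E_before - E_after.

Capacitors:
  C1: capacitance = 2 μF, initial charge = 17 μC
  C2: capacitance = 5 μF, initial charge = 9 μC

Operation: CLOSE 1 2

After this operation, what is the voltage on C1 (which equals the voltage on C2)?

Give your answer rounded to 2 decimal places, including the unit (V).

Initial: C1(2μF, Q=17μC, V=8.50V), C2(5μF, Q=9μC, V=1.80V)
Op 1: CLOSE 1-2: Q_total=26.00, C_total=7.00, V=3.71; Q1=7.43, Q2=18.57; dissipated=32.064

Answer: 3.71 V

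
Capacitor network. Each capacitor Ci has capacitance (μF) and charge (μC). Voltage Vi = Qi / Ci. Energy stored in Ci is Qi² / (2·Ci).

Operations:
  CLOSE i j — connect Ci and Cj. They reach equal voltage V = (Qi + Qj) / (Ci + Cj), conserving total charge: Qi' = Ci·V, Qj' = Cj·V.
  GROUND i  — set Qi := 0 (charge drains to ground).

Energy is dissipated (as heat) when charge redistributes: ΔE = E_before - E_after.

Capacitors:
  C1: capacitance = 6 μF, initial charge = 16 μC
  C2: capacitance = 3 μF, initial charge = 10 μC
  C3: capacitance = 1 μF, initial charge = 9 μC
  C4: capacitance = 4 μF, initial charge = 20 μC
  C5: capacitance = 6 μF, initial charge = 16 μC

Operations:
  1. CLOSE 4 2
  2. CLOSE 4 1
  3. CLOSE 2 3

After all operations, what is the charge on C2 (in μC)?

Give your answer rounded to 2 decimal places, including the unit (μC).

Answer: 16.39 μC

Derivation:
Initial: C1(6μF, Q=16μC, V=2.67V), C2(3μF, Q=10μC, V=3.33V), C3(1μF, Q=9μC, V=9.00V), C4(4μF, Q=20μC, V=5.00V), C5(6μF, Q=16μC, V=2.67V)
Op 1: CLOSE 4-2: Q_total=30.00, C_total=7.00, V=4.29; Q4=17.14, Q2=12.86; dissipated=2.381
Op 2: CLOSE 4-1: Q_total=33.14, C_total=10.00, V=3.31; Q4=13.26, Q1=19.89; dissipated=3.146
Op 3: CLOSE 2-3: Q_total=21.86, C_total=4.00, V=5.46; Q2=16.39, Q3=5.46; dissipated=8.334
Final charges: Q1=19.89, Q2=16.39, Q3=5.46, Q4=13.26, Q5=16.00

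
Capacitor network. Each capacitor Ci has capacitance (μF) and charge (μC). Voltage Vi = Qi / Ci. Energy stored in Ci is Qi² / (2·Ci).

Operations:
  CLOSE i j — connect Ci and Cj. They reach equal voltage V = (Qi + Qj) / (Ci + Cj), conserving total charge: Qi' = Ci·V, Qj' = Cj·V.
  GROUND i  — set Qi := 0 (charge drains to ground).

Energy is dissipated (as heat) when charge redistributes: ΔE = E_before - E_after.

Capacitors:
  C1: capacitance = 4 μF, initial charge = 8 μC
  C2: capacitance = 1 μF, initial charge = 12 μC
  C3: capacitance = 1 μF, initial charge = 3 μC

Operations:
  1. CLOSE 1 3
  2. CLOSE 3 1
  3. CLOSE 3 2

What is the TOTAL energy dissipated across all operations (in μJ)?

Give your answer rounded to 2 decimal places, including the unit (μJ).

Initial: C1(4μF, Q=8μC, V=2.00V), C2(1μF, Q=12μC, V=12.00V), C3(1μF, Q=3μC, V=3.00V)
Op 1: CLOSE 1-3: Q_total=11.00, C_total=5.00, V=2.20; Q1=8.80, Q3=2.20; dissipated=0.400
Op 2: CLOSE 3-1: Q_total=11.00, C_total=5.00, V=2.20; Q3=2.20, Q1=8.80; dissipated=0.000
Op 3: CLOSE 3-2: Q_total=14.20, C_total=2.00, V=7.10; Q3=7.10, Q2=7.10; dissipated=24.010
Total dissipated: 24.410 μJ

Answer: 24.41 μJ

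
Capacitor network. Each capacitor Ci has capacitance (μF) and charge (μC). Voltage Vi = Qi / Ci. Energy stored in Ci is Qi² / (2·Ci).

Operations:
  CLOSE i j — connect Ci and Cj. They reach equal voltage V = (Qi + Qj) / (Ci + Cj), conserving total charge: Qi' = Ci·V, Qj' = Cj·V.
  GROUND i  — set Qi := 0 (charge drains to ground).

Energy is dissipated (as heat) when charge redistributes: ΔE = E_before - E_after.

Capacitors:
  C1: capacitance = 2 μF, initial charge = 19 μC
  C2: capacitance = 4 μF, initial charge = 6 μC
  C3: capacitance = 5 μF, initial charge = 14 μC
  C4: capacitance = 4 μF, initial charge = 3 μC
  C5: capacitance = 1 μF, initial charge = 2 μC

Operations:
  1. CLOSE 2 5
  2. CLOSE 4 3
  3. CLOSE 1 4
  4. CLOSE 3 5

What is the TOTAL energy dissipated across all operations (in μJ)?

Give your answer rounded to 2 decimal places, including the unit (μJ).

Initial: C1(2μF, Q=19μC, V=9.50V), C2(4μF, Q=6μC, V=1.50V), C3(5μF, Q=14μC, V=2.80V), C4(4μF, Q=3μC, V=0.75V), C5(1μF, Q=2μC, V=2.00V)
Op 1: CLOSE 2-5: Q_total=8.00, C_total=5.00, V=1.60; Q2=6.40, Q5=1.60; dissipated=0.100
Op 2: CLOSE 4-3: Q_total=17.00, C_total=9.00, V=1.89; Q4=7.56, Q3=9.44; dissipated=4.669
Op 3: CLOSE 1-4: Q_total=26.56, C_total=6.00, V=4.43; Q1=8.85, Q4=17.70; dissipated=38.619
Op 4: CLOSE 3-5: Q_total=11.04, C_total=6.00, V=1.84; Q3=9.20, Q5=1.84; dissipated=0.035
Total dissipated: 43.424 μJ

Answer: 43.42 μJ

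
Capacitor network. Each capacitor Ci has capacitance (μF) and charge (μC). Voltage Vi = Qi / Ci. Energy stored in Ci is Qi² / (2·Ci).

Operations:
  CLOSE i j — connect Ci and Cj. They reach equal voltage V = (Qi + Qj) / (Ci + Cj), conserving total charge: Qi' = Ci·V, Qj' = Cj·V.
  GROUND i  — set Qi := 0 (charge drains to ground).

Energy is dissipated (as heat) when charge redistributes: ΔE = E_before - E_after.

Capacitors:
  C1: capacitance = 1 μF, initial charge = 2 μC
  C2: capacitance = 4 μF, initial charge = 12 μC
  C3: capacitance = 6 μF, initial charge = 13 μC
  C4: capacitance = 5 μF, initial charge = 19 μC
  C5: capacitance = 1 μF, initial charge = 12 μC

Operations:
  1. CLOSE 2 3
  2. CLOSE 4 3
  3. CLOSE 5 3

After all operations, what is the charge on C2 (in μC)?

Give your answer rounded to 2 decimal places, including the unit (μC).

Initial: C1(1μF, Q=2μC, V=2.00V), C2(4μF, Q=12μC, V=3.00V), C3(6μF, Q=13μC, V=2.17V), C4(5μF, Q=19μC, V=3.80V), C5(1μF, Q=12μC, V=12.00V)
Op 1: CLOSE 2-3: Q_total=25.00, C_total=10.00, V=2.50; Q2=10.00, Q3=15.00; dissipated=0.833
Op 2: CLOSE 4-3: Q_total=34.00, C_total=11.00, V=3.09; Q4=15.45, Q3=18.55; dissipated=2.305
Op 3: CLOSE 5-3: Q_total=30.55, C_total=7.00, V=4.36; Q5=4.36, Q3=26.18; dissipated=34.017
Final charges: Q1=2.00, Q2=10.00, Q3=26.18, Q4=15.45, Q5=4.36

Answer: 10.00 μC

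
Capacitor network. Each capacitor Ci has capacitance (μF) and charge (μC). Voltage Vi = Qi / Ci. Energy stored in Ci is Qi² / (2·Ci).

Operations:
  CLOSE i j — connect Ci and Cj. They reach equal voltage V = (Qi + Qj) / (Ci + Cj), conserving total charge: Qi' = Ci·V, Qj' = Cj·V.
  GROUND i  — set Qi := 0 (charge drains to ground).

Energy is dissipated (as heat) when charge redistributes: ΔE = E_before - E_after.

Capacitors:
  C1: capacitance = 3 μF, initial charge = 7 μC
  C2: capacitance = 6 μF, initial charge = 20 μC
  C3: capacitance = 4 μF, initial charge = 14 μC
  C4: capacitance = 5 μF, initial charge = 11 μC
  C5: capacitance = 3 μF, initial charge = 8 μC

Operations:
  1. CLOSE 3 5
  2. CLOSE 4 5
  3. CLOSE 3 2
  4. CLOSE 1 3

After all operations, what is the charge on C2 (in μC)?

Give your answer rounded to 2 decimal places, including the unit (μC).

Initial: C1(3μF, Q=7μC, V=2.33V), C2(6μF, Q=20μC, V=3.33V), C3(4μF, Q=14μC, V=3.50V), C4(5μF, Q=11μC, V=2.20V), C5(3μF, Q=8μC, V=2.67V)
Op 1: CLOSE 3-5: Q_total=22.00, C_total=7.00, V=3.14; Q3=12.57, Q5=9.43; dissipated=0.595
Op 2: CLOSE 4-5: Q_total=20.43, C_total=8.00, V=2.55; Q4=12.77, Q5=7.66; dissipated=0.833
Op 3: CLOSE 3-2: Q_total=32.57, C_total=10.00, V=3.26; Q3=13.03, Q2=19.54; dissipated=0.044
Op 4: CLOSE 1-3: Q_total=20.03, C_total=7.00, V=2.86; Q1=8.58, Q3=11.44; dissipated=0.732
Final charges: Q1=8.58, Q2=19.54, Q3=11.44, Q4=12.77, Q5=7.66

Answer: 19.54 μC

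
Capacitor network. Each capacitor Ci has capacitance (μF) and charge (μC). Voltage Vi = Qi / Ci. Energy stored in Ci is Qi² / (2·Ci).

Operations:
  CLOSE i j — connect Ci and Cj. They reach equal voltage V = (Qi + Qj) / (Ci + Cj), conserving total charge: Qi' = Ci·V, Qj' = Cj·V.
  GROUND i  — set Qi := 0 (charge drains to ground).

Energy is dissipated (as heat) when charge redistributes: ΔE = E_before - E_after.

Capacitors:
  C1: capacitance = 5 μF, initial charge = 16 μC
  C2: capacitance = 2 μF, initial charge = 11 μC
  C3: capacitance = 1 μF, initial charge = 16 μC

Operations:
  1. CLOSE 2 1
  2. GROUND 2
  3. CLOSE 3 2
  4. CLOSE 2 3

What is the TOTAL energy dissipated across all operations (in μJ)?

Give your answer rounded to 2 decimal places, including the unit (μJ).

Initial: C1(5μF, Q=16μC, V=3.20V), C2(2μF, Q=11μC, V=5.50V), C3(1μF, Q=16μC, V=16.00V)
Op 1: CLOSE 2-1: Q_total=27.00, C_total=7.00, V=3.86; Q2=7.71, Q1=19.29; dissipated=3.779
Op 2: GROUND 2: Q2=0; energy lost=14.878
Op 3: CLOSE 3-2: Q_total=16.00, C_total=3.00, V=5.33; Q3=5.33, Q2=10.67; dissipated=85.333
Op 4: CLOSE 2-3: Q_total=16.00, C_total=3.00, V=5.33; Q2=10.67, Q3=5.33; dissipated=0.000
Total dissipated: 103.989 μJ

Answer: 103.99 μJ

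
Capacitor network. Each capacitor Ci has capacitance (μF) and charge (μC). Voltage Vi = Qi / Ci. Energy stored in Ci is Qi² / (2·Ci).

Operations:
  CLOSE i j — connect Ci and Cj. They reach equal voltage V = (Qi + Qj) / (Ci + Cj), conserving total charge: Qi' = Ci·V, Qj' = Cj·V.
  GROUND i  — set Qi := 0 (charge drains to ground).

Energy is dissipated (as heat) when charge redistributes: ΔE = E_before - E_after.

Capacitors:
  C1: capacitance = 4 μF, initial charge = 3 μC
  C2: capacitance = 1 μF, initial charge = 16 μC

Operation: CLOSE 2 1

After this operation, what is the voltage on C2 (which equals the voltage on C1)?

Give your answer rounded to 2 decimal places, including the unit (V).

Answer: 3.80 V

Derivation:
Initial: C1(4μF, Q=3μC, V=0.75V), C2(1μF, Q=16μC, V=16.00V)
Op 1: CLOSE 2-1: Q_total=19.00, C_total=5.00, V=3.80; Q2=3.80, Q1=15.20; dissipated=93.025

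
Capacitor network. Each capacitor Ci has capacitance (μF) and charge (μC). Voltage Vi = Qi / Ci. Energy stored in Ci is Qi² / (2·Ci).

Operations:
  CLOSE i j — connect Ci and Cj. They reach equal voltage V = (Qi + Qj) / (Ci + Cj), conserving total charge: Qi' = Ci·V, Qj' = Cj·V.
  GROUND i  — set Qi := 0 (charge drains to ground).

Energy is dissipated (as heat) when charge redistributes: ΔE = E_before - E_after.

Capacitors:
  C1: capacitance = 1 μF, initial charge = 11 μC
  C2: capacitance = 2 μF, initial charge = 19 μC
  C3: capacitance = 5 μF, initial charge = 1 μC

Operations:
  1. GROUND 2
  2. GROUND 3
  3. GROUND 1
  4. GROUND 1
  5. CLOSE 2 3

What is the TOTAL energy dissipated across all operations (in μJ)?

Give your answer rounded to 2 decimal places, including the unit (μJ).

Initial: C1(1μF, Q=11μC, V=11.00V), C2(2μF, Q=19μC, V=9.50V), C3(5μF, Q=1μC, V=0.20V)
Op 1: GROUND 2: Q2=0; energy lost=90.250
Op 2: GROUND 3: Q3=0; energy lost=0.100
Op 3: GROUND 1: Q1=0; energy lost=60.500
Op 4: GROUND 1: Q1=0; energy lost=0.000
Op 5: CLOSE 2-3: Q_total=0.00, C_total=7.00, V=0.00; Q2=0.00, Q3=0.00; dissipated=0.000
Total dissipated: 150.850 μJ

Answer: 150.85 μJ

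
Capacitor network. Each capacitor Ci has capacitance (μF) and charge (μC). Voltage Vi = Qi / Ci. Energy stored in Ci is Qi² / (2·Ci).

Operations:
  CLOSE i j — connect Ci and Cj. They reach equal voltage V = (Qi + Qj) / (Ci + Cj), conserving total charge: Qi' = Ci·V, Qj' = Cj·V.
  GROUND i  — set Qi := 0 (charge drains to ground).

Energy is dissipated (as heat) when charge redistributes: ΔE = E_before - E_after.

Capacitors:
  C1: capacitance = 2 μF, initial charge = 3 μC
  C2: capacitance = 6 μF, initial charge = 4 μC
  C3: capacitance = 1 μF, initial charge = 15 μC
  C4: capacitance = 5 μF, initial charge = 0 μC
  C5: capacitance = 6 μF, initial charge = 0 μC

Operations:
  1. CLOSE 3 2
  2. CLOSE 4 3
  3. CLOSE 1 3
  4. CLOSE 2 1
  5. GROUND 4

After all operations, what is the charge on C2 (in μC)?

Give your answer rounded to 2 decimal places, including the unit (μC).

Initial: C1(2μF, Q=3μC, V=1.50V), C2(6μF, Q=4μC, V=0.67V), C3(1μF, Q=15μC, V=15.00V), C4(5μF, Q=0μC, V=0.00V), C5(6μF, Q=0μC, V=0.00V)
Op 1: CLOSE 3-2: Q_total=19.00, C_total=7.00, V=2.71; Q3=2.71, Q2=16.29; dissipated=88.048
Op 2: CLOSE 4-3: Q_total=2.71, C_total=6.00, V=0.45; Q4=2.26, Q3=0.45; dissipated=3.070
Op 3: CLOSE 1-3: Q_total=3.45, C_total=3.00, V=1.15; Q1=2.30, Q3=1.15; dissipated=0.366
Op 4: CLOSE 2-1: Q_total=18.59, C_total=8.00, V=2.32; Q2=13.94, Q1=4.65; dissipated=1.833
Op 5: GROUND 4: Q4=0; energy lost=0.512
Final charges: Q1=4.65, Q2=13.94, Q3=1.15, Q4=0.00, Q5=0.00

Answer: 13.94 μC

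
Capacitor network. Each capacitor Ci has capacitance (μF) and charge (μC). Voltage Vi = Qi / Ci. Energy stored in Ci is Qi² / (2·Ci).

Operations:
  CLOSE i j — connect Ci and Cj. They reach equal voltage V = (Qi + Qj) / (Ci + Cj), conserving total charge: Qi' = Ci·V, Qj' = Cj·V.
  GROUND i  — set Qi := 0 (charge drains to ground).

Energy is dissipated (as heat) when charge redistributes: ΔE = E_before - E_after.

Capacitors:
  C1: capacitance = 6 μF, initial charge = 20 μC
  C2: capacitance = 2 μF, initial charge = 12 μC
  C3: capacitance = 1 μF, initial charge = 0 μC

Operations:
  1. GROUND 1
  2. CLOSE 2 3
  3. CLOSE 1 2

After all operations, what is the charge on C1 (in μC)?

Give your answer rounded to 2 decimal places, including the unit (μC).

Initial: C1(6μF, Q=20μC, V=3.33V), C2(2μF, Q=12μC, V=6.00V), C3(1μF, Q=0μC, V=0.00V)
Op 1: GROUND 1: Q1=0; energy lost=33.333
Op 2: CLOSE 2-3: Q_total=12.00, C_total=3.00, V=4.00; Q2=8.00, Q3=4.00; dissipated=12.000
Op 3: CLOSE 1-2: Q_total=8.00, C_total=8.00, V=1.00; Q1=6.00, Q2=2.00; dissipated=12.000
Final charges: Q1=6.00, Q2=2.00, Q3=4.00

Answer: 6.00 μC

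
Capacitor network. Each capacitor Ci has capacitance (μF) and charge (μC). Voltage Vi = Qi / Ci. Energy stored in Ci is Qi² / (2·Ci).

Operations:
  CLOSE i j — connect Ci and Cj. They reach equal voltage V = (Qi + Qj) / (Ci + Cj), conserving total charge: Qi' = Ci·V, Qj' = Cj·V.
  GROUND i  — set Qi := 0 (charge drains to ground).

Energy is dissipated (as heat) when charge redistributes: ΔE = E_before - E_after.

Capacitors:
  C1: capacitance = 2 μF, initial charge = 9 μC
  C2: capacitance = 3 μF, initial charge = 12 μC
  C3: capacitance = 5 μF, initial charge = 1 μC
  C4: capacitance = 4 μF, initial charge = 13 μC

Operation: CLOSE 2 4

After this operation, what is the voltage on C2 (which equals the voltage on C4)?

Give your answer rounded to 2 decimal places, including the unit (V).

Initial: C1(2μF, Q=9μC, V=4.50V), C2(3μF, Q=12μC, V=4.00V), C3(5μF, Q=1μC, V=0.20V), C4(4μF, Q=13μC, V=3.25V)
Op 1: CLOSE 2-4: Q_total=25.00, C_total=7.00, V=3.57; Q2=10.71, Q4=14.29; dissipated=0.482

Answer: 3.57 V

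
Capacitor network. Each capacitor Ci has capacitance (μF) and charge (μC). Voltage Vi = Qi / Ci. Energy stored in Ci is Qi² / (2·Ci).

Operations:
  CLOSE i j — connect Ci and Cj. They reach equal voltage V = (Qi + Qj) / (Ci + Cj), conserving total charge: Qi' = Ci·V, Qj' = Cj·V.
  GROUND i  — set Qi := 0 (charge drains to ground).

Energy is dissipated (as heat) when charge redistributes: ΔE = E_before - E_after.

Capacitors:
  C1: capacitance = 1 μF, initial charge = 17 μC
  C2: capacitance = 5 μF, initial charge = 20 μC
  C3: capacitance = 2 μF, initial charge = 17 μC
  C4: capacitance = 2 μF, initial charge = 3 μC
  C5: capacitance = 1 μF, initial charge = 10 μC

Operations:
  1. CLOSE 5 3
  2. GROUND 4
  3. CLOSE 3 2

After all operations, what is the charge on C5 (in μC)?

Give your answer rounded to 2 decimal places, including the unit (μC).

Answer: 9.00 μC

Derivation:
Initial: C1(1μF, Q=17μC, V=17.00V), C2(5μF, Q=20μC, V=4.00V), C3(2μF, Q=17μC, V=8.50V), C4(2μF, Q=3μC, V=1.50V), C5(1μF, Q=10μC, V=10.00V)
Op 1: CLOSE 5-3: Q_total=27.00, C_total=3.00, V=9.00; Q5=9.00, Q3=18.00; dissipated=0.750
Op 2: GROUND 4: Q4=0; energy lost=2.250
Op 3: CLOSE 3-2: Q_total=38.00, C_total=7.00, V=5.43; Q3=10.86, Q2=27.14; dissipated=17.857
Final charges: Q1=17.00, Q2=27.14, Q3=10.86, Q4=0.00, Q5=9.00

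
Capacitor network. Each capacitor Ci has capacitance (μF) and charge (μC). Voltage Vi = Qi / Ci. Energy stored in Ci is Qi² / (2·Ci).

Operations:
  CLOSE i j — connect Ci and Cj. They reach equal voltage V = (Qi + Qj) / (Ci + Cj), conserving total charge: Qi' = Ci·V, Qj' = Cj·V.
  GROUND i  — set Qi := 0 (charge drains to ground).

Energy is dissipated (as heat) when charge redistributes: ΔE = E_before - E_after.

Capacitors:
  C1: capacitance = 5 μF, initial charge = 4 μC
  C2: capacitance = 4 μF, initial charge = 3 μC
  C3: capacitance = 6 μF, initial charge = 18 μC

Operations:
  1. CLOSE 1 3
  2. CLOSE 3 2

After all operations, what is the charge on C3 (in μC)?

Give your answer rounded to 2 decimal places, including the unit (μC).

Initial: C1(5μF, Q=4μC, V=0.80V), C2(4μF, Q=3μC, V=0.75V), C3(6μF, Q=18μC, V=3.00V)
Op 1: CLOSE 1-3: Q_total=22.00, C_total=11.00, V=2.00; Q1=10.00, Q3=12.00; dissipated=6.600
Op 2: CLOSE 3-2: Q_total=15.00, C_total=10.00, V=1.50; Q3=9.00, Q2=6.00; dissipated=1.875
Final charges: Q1=10.00, Q2=6.00, Q3=9.00

Answer: 9.00 μC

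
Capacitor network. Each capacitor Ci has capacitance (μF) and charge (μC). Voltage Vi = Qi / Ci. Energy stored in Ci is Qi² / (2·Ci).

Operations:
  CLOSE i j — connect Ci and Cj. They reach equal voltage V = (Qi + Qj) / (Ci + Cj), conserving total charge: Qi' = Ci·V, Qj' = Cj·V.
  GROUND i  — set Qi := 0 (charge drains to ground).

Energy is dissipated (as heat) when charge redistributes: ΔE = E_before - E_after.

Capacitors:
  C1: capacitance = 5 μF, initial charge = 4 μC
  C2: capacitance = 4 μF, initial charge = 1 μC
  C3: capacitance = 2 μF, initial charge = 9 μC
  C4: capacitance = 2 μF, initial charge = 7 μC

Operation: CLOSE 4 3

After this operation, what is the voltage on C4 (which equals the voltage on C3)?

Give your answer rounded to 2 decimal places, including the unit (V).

Answer: 4.00 V

Derivation:
Initial: C1(5μF, Q=4μC, V=0.80V), C2(4μF, Q=1μC, V=0.25V), C3(2μF, Q=9μC, V=4.50V), C4(2μF, Q=7μC, V=3.50V)
Op 1: CLOSE 4-3: Q_total=16.00, C_total=4.00, V=4.00; Q4=8.00, Q3=8.00; dissipated=0.500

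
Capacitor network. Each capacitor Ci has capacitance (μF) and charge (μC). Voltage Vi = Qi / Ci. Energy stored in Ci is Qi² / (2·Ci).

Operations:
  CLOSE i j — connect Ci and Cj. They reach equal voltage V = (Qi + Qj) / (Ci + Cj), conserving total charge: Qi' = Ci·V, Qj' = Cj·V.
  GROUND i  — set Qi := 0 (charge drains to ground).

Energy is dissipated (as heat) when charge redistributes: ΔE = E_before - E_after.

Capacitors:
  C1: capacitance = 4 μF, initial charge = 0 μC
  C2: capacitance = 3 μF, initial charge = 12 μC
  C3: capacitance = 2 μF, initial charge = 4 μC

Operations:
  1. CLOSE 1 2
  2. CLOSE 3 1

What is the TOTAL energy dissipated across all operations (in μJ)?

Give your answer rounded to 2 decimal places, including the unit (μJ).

Answer: 13.77 μJ

Derivation:
Initial: C1(4μF, Q=0μC, V=0.00V), C2(3μF, Q=12μC, V=4.00V), C3(2μF, Q=4μC, V=2.00V)
Op 1: CLOSE 1-2: Q_total=12.00, C_total=7.00, V=1.71; Q1=6.86, Q2=5.14; dissipated=13.714
Op 2: CLOSE 3-1: Q_total=10.86, C_total=6.00, V=1.81; Q3=3.62, Q1=7.24; dissipated=0.054
Total dissipated: 13.769 μJ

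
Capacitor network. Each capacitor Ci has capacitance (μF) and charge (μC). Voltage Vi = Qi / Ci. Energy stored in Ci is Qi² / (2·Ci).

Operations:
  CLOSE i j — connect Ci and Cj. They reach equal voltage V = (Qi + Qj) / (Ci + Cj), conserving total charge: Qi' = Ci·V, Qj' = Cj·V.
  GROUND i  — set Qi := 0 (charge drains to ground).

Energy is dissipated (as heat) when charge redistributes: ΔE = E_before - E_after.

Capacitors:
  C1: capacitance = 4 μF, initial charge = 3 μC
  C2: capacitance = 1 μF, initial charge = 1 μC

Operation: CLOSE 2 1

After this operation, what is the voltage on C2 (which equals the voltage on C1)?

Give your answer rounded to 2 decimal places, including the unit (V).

Initial: C1(4μF, Q=3μC, V=0.75V), C2(1μF, Q=1μC, V=1.00V)
Op 1: CLOSE 2-1: Q_total=4.00, C_total=5.00, V=0.80; Q2=0.80, Q1=3.20; dissipated=0.025

Answer: 0.80 V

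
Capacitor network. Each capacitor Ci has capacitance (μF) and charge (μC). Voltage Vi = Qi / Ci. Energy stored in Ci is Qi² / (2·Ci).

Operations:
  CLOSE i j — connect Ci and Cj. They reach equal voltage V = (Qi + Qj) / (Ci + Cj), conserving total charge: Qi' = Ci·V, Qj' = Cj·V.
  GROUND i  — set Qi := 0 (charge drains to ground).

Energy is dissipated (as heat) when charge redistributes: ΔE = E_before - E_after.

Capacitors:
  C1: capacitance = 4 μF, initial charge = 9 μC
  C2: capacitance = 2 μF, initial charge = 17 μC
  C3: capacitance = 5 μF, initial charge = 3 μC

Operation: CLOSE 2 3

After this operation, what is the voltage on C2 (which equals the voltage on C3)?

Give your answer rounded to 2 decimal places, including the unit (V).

Answer: 2.86 V

Derivation:
Initial: C1(4μF, Q=9μC, V=2.25V), C2(2μF, Q=17μC, V=8.50V), C3(5μF, Q=3μC, V=0.60V)
Op 1: CLOSE 2-3: Q_total=20.00, C_total=7.00, V=2.86; Q2=5.71, Q3=14.29; dissipated=44.579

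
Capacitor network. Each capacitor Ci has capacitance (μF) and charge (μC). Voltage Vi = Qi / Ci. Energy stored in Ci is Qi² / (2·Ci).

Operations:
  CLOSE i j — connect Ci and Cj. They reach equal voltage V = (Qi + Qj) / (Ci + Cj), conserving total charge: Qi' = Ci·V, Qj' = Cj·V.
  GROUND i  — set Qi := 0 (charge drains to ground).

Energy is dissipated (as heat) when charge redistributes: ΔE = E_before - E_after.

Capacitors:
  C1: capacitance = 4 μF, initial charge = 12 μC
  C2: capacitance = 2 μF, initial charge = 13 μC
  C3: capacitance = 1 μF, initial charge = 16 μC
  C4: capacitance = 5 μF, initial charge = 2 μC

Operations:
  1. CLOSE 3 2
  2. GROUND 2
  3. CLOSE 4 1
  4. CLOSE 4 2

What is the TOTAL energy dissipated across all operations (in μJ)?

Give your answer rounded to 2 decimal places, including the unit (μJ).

Initial: C1(4μF, Q=12μC, V=3.00V), C2(2μF, Q=13μC, V=6.50V), C3(1μF, Q=16μC, V=16.00V), C4(5μF, Q=2μC, V=0.40V)
Op 1: CLOSE 3-2: Q_total=29.00, C_total=3.00, V=9.67; Q3=9.67, Q2=19.33; dissipated=30.083
Op 2: GROUND 2: Q2=0; energy lost=93.444
Op 3: CLOSE 4-1: Q_total=14.00, C_total=9.00, V=1.56; Q4=7.78, Q1=6.22; dissipated=7.511
Op 4: CLOSE 4-2: Q_total=7.78, C_total=7.00, V=1.11; Q4=5.56, Q2=2.22; dissipated=1.728
Total dissipated: 132.767 μJ

Answer: 132.77 μJ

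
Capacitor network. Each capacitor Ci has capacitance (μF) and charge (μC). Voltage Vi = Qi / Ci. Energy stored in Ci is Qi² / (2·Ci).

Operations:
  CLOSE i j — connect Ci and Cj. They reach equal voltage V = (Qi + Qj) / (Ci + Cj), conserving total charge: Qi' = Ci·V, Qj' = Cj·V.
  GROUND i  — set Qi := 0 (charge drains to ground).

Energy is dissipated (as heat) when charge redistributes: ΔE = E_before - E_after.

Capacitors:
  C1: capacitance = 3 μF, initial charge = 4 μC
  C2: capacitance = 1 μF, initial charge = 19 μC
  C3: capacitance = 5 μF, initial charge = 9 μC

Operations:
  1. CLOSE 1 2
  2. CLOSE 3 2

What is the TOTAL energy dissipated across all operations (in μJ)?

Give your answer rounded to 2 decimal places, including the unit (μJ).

Initial: C1(3μF, Q=4μC, V=1.33V), C2(1μF, Q=19μC, V=19.00V), C3(5μF, Q=9μC, V=1.80V)
Op 1: CLOSE 1-2: Q_total=23.00, C_total=4.00, V=5.75; Q1=17.25, Q2=5.75; dissipated=117.042
Op 2: CLOSE 3-2: Q_total=14.75, C_total=6.00, V=2.46; Q3=12.29, Q2=2.46; dissipated=6.501
Total dissipated: 123.543 μJ

Answer: 123.54 μJ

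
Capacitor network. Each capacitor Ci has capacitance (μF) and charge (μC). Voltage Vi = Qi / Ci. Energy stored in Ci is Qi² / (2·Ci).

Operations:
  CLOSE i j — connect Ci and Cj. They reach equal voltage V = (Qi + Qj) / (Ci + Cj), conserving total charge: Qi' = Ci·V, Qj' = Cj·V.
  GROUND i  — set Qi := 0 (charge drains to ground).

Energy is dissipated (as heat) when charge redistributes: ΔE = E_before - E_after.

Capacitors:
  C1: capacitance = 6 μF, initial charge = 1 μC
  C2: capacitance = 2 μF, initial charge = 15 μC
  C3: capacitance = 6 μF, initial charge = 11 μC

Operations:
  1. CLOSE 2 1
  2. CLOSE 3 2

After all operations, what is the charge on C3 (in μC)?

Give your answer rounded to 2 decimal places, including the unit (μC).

Initial: C1(6μF, Q=1μC, V=0.17V), C2(2μF, Q=15μC, V=7.50V), C3(6μF, Q=11μC, V=1.83V)
Op 1: CLOSE 2-1: Q_total=16.00, C_total=8.00, V=2.00; Q2=4.00, Q1=12.00; dissipated=40.333
Op 2: CLOSE 3-2: Q_total=15.00, C_total=8.00, V=1.88; Q3=11.25, Q2=3.75; dissipated=0.021
Final charges: Q1=12.00, Q2=3.75, Q3=11.25

Answer: 11.25 μC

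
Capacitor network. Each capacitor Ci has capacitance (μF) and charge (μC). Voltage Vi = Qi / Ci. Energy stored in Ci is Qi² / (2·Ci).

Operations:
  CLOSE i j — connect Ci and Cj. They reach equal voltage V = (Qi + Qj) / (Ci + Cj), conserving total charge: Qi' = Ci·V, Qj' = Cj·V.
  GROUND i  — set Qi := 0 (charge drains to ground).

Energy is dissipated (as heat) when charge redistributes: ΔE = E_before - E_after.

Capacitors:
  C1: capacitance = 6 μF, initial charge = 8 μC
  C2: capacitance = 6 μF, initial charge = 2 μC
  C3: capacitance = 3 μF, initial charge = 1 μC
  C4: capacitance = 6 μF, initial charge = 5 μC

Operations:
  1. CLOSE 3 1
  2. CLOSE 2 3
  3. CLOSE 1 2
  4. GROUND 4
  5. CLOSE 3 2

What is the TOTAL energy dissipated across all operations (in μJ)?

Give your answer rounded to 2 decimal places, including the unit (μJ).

Initial: C1(6μF, Q=8μC, V=1.33V), C2(6μF, Q=2μC, V=0.33V), C3(3μF, Q=1μC, V=0.33V), C4(6μF, Q=5μC, V=0.83V)
Op 1: CLOSE 3-1: Q_total=9.00, C_total=9.00, V=1.00; Q3=3.00, Q1=6.00; dissipated=1.000
Op 2: CLOSE 2-3: Q_total=5.00, C_total=9.00, V=0.56; Q2=3.33, Q3=1.67; dissipated=0.444
Op 3: CLOSE 1-2: Q_total=9.33, C_total=12.00, V=0.78; Q1=4.67, Q2=4.67; dissipated=0.296
Op 4: GROUND 4: Q4=0; energy lost=2.083
Op 5: CLOSE 3-2: Q_total=6.33, C_total=9.00, V=0.70; Q3=2.11, Q2=4.22; dissipated=0.049
Total dissipated: 3.873 μJ

Answer: 3.87 μJ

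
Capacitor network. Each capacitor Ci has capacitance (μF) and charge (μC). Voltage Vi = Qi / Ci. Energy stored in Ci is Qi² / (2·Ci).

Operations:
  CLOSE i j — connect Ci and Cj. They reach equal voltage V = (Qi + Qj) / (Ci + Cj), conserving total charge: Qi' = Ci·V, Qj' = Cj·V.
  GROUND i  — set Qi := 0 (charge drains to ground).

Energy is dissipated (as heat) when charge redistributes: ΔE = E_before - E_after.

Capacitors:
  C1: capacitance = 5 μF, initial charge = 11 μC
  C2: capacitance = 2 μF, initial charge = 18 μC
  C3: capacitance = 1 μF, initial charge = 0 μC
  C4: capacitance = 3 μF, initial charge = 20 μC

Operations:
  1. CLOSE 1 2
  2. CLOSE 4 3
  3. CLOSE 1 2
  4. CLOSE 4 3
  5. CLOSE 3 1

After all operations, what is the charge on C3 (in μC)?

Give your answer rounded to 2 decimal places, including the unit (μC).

Initial: C1(5μF, Q=11μC, V=2.20V), C2(2μF, Q=18μC, V=9.00V), C3(1μF, Q=0μC, V=0.00V), C4(3μF, Q=20μC, V=6.67V)
Op 1: CLOSE 1-2: Q_total=29.00, C_total=7.00, V=4.14; Q1=20.71, Q2=8.29; dissipated=33.029
Op 2: CLOSE 4-3: Q_total=20.00, C_total=4.00, V=5.00; Q4=15.00, Q3=5.00; dissipated=16.667
Op 3: CLOSE 1-2: Q_total=29.00, C_total=7.00, V=4.14; Q1=20.71, Q2=8.29; dissipated=0.000
Op 4: CLOSE 4-3: Q_total=20.00, C_total=4.00, V=5.00; Q4=15.00, Q3=5.00; dissipated=0.000
Op 5: CLOSE 3-1: Q_total=25.71, C_total=6.00, V=4.29; Q3=4.29, Q1=21.43; dissipated=0.306
Final charges: Q1=21.43, Q2=8.29, Q3=4.29, Q4=15.00

Answer: 4.29 μC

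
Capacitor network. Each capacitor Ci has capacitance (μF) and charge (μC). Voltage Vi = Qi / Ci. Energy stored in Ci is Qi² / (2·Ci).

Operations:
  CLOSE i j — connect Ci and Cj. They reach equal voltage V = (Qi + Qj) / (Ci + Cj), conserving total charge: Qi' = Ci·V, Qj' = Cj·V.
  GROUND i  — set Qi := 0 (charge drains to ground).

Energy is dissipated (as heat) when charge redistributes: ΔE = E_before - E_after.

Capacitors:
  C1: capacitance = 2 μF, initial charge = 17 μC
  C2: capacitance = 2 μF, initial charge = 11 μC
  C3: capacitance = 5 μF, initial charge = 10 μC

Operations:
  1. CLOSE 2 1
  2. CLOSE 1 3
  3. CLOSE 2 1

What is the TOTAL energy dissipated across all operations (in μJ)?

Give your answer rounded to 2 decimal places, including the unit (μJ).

Initial: C1(2μF, Q=17μC, V=8.50V), C2(2μF, Q=11μC, V=5.50V), C3(5μF, Q=10μC, V=2.00V)
Op 1: CLOSE 2-1: Q_total=28.00, C_total=4.00, V=7.00; Q2=14.00, Q1=14.00; dissipated=4.500
Op 2: CLOSE 1-3: Q_total=24.00, C_total=7.00, V=3.43; Q1=6.86, Q3=17.14; dissipated=17.857
Op 3: CLOSE 2-1: Q_total=20.86, C_total=4.00, V=5.21; Q2=10.43, Q1=10.43; dissipated=6.378
Total dissipated: 28.735 μJ

Answer: 28.73 μJ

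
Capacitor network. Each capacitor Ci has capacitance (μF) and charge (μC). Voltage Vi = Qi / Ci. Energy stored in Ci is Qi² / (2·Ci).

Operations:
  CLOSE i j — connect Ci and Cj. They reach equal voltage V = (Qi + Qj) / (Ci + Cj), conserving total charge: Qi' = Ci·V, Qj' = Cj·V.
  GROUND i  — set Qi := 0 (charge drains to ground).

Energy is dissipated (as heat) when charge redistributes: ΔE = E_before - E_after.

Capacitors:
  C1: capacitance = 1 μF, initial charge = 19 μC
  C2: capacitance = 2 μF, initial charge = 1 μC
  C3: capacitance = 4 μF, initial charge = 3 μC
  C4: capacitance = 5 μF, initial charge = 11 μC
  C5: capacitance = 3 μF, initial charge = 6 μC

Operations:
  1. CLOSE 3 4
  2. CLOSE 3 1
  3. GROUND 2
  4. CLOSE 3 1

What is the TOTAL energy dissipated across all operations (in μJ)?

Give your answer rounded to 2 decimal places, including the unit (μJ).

Initial: C1(1μF, Q=19μC, V=19.00V), C2(2μF, Q=1μC, V=0.50V), C3(4μF, Q=3μC, V=0.75V), C4(5μF, Q=11μC, V=2.20V), C5(3μF, Q=6μC, V=2.00V)
Op 1: CLOSE 3-4: Q_total=14.00, C_total=9.00, V=1.56; Q3=6.22, Q4=7.78; dissipated=2.336
Op 2: CLOSE 3-1: Q_total=25.22, C_total=5.00, V=5.04; Q3=20.18, Q1=5.04; dissipated=121.723
Op 3: GROUND 2: Q2=0; energy lost=0.250
Op 4: CLOSE 3-1: Q_total=25.22, C_total=5.00, V=5.04; Q3=20.18, Q1=5.04; dissipated=0.000
Total dissipated: 124.310 μJ

Answer: 124.31 μJ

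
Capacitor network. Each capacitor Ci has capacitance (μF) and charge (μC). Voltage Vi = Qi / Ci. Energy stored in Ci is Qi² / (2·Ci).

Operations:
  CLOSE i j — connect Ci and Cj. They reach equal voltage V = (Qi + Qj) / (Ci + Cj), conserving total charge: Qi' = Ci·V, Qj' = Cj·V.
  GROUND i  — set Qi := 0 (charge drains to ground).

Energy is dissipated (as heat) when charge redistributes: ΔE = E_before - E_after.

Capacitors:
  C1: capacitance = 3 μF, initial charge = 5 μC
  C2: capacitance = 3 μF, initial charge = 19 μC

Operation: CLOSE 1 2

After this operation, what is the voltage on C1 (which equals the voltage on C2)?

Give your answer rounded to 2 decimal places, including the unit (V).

Answer: 4.00 V

Derivation:
Initial: C1(3μF, Q=5μC, V=1.67V), C2(3μF, Q=19μC, V=6.33V)
Op 1: CLOSE 1-2: Q_total=24.00, C_total=6.00, V=4.00; Q1=12.00, Q2=12.00; dissipated=16.333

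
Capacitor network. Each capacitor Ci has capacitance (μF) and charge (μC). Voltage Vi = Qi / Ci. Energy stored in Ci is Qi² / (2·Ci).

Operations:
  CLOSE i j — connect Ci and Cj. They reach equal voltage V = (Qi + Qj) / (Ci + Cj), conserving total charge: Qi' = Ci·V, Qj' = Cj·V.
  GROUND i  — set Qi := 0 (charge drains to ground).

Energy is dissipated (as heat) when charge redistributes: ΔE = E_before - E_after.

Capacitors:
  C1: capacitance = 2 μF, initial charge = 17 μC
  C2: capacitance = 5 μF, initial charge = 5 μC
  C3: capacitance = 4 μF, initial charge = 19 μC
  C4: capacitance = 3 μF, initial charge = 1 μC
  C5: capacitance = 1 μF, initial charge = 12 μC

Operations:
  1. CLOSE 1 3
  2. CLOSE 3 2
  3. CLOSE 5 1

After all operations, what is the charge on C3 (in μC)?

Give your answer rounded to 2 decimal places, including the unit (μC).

Initial: C1(2μF, Q=17μC, V=8.50V), C2(5μF, Q=5μC, V=1.00V), C3(4μF, Q=19μC, V=4.75V), C4(3μF, Q=1μC, V=0.33V), C5(1μF, Q=12μC, V=12.00V)
Op 1: CLOSE 1-3: Q_total=36.00, C_total=6.00, V=6.00; Q1=12.00, Q3=24.00; dissipated=9.375
Op 2: CLOSE 3-2: Q_total=29.00, C_total=9.00, V=3.22; Q3=12.89, Q2=16.11; dissipated=27.778
Op 3: CLOSE 5-1: Q_total=24.00, C_total=3.00, V=8.00; Q5=8.00, Q1=16.00; dissipated=12.000
Final charges: Q1=16.00, Q2=16.11, Q3=12.89, Q4=1.00, Q5=8.00

Answer: 12.89 μC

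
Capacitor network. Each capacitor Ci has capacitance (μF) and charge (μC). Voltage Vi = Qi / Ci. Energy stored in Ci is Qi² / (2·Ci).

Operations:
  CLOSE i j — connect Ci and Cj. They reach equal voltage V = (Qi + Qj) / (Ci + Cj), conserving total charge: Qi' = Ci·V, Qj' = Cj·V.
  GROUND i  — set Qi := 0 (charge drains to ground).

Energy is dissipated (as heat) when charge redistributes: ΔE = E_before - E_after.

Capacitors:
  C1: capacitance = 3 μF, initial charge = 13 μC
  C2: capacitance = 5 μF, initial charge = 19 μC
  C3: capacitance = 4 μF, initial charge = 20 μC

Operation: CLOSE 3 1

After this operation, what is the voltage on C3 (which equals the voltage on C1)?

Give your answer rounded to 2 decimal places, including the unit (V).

Answer: 4.71 V

Derivation:
Initial: C1(3μF, Q=13μC, V=4.33V), C2(5μF, Q=19μC, V=3.80V), C3(4μF, Q=20μC, V=5.00V)
Op 1: CLOSE 3-1: Q_total=33.00, C_total=7.00, V=4.71; Q3=18.86, Q1=14.14; dissipated=0.381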